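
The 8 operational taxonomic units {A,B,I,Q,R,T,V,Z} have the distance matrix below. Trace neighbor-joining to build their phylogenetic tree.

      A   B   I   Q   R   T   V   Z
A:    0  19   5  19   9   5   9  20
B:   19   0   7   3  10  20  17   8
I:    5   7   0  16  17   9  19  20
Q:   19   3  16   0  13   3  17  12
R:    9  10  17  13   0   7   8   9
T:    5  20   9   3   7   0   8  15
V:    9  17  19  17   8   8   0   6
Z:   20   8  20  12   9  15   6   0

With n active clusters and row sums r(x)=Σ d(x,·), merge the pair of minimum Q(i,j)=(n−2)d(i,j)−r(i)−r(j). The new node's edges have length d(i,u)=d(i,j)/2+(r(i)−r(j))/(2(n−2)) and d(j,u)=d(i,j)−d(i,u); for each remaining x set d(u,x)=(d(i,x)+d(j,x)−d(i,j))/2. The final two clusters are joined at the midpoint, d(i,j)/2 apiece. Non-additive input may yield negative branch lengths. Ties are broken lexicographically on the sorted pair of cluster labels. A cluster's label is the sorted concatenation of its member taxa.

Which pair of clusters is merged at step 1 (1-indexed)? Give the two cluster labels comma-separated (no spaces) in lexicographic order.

iteration 1: select A,I (d=5, Q=-149); attach at lengths (23/12, 37/12); label the merged cluster AI
  updated: d(AI,B)=21/2, d(AI,Q)=15, d(AI,R)=21/2, d(AI,T)=9/2, d(AI,V)=23/2, d(AI,Z)=35/2
iteration 2: select B,Q (d=3, Q=-233/2); attach at lengths (41/20, 19/20); label the merged cluster BQ
  updated: d(AI,BQ)=45/4, d(BQ,R)=10, d(BQ,T)=10, d(BQ,V)=31/2, d(BQ,Z)=17/2
iteration 3: select AI,T (d=9/2, Q=-327/4); attach at lengths (115/32, 29/32); label the merged cluster AIT
  updated: d(AIT,BQ)=67/8, d(AIT,R)=13/2, d(AIT,V)=15/2, d(AIT,Z)=14
iteration 4: select V,Z (d=6, Q=-113/2); attach at lengths (35/12, 37/12); label the merged cluster VZ
  updated: d(AIT,VZ)=31/4, d(BQ,VZ)=9, d(R,VZ)=11/2
iteration 5: select AIT,BQ (d=67/8, Q=-133/4); attach at lengths (3, 43/8); label the merged cluster ABIQT
  updated: d(ABIQT,R)=65/16, d(ABIQT,VZ)=67/16
iteration 6: select ABIQT,R (d=65/16, Q=-55/4); attach at lengths (11/8, 43/16); label the merged cluster ABIQRT
  updated: d(ABIQRT,VZ)=45/16
iteration 7: select ABIQRT,VZ (d=45/16); attach at lengths (45/32, 45/32); label the merged cluster ABIQRTVZ
final tree: (((((A:23/12,I:37/12):115/32,T:29/32):3,(B:41/20,Q:19/20):43/8):11/8,R:43/16):45/32,(V:35/12,Z:37/12):45/32)
total length: 135/4

A,I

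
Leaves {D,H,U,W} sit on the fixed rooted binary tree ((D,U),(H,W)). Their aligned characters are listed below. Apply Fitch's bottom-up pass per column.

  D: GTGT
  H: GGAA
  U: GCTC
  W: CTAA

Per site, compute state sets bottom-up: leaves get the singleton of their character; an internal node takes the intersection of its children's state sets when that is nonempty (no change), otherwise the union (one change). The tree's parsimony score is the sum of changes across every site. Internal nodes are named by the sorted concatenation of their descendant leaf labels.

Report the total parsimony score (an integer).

site 0, node DU: D={G} ∩ U={G} → {G} (+0)
site 0, node HW: H={G} ∪ W={C} → {C,G} (+1)
site 0, node DHUW: DU={G} ∩ HW={C,G} → {G} (+0)
site 1, node DU: D={T} ∪ U={C} → {C,T} (+1)
site 1, node HW: H={G} ∪ W={T} → {G,T} (+1)
site 1, node DHUW: DU={C,T} ∩ HW={G,T} → {T} (+0)
site 2, node DU: D={G} ∪ U={T} → {G,T} (+1)
site 2, node HW: H={A} ∩ W={A} → {A} (+0)
site 2, node DHUW: DU={G,T} ∪ HW={A} → {A,G,T} (+1)
site 3, node DU: D={T} ∪ U={C} → {C,T} (+1)
site 3, node HW: H={A} ∩ W={A} → {A} (+0)
site 3, node DHUW: DU={C,T} ∪ HW={A} → {A,C,T} (+1)
per-site changes: [1, 2, 2, 2]; total = 7

7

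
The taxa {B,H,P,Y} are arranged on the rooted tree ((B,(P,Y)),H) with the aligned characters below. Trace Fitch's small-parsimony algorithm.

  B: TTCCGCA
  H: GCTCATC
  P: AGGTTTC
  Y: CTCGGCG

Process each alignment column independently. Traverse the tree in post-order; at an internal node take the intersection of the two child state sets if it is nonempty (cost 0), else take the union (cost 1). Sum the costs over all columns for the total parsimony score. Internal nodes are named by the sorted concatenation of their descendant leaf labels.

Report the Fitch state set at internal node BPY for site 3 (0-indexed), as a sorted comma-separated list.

site 0, node PY: P={A} ∪ Y={C} → {A,C} (+1)
site 0, node BPY: B={T} ∪ PY={A,C} → {A,C,T} (+1)
site 0, node BHPY: BPY={A,C,T} ∪ H={G} → {A,C,G,T} (+1)
site 1, node PY: P={G} ∪ Y={T} → {G,T} (+1)
site 1, node BPY: B={T} ∩ PY={G,T} → {T} (+0)
site 1, node BHPY: BPY={T} ∪ H={C} → {C,T} (+1)
site 2, node PY: P={G} ∪ Y={C} → {C,G} (+1)
site 2, node BPY: B={C} ∩ PY={C,G} → {C} (+0)
site 2, node BHPY: BPY={C} ∪ H={T} → {C,T} (+1)
site 3, node PY: P={T} ∪ Y={G} → {G,T} (+1)
site 3, node BPY: B={C} ∪ PY={G,T} → {C,G,T} (+1)
site 3, node BHPY: BPY={C,G,T} ∩ H={C} → {C} (+0)
site 4, node PY: P={T} ∪ Y={G} → {G,T} (+1)
site 4, node BPY: B={G} ∩ PY={G,T} → {G} (+0)
site 4, node BHPY: BPY={G} ∪ H={A} → {A,G} (+1)
site 5, node PY: P={T} ∪ Y={C} → {C,T} (+1)
site 5, node BPY: B={C} ∩ PY={C,T} → {C} (+0)
site 5, node BHPY: BPY={C} ∪ H={T} → {C,T} (+1)
site 6, node PY: P={C} ∪ Y={G} → {C,G} (+1)
site 6, node BPY: B={A} ∪ PY={C,G} → {A,C,G} (+1)
site 6, node BHPY: BPY={A,C,G} ∩ H={C} → {C} (+0)
per-site changes: [3, 2, 2, 2, 2, 2, 2]; total = 15

C,G,T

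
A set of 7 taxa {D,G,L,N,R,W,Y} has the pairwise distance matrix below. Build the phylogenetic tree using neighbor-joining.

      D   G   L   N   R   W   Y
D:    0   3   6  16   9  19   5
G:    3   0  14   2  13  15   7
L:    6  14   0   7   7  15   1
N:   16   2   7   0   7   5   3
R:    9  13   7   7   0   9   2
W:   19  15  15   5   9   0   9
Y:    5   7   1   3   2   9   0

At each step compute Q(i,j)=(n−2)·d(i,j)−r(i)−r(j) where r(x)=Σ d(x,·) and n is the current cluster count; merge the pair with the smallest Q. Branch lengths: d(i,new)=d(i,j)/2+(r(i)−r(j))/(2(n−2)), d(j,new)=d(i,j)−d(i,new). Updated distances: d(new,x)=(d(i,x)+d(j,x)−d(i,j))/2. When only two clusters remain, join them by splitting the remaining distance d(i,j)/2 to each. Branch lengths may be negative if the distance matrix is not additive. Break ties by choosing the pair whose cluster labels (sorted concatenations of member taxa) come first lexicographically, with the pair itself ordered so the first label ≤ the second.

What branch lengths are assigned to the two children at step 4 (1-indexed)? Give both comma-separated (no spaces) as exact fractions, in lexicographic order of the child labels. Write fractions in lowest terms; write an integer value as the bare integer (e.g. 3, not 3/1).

iteration 1: select D,G (d=3, Q=-97); attach at lengths (19/10, 11/10); label the merged cluster DG
  updated: d(DG,L)=17/2, d(DG,N)=15/2, d(DG,R)=19/2, d(DG,W)=31/2, d(DG,Y)=9/2
iteration 2: select N,W (d=5, Q=-63); attach at lengths (-1/2, 11/2); label the merged cluster NW
  updated: d(DG,NW)=9, d(L,NW)=17/2, d(NW,R)=11/2, d(NW,Y)=7/2
iteration 3: select NW,R (d=11/2, Q=-34); attach at lengths (19/6, 7/3); label the merged cluster NRW
  updated: d(DG,NRW)=13/2, d(L,NRW)=5, d(NRW,Y)=0
iteration 4: select DG,NRW (d=13/2, Q=-18); attach at lengths (21/4, 5/4); label the merged cluster DGNRW
  updated: d(DGNRW,L)=7/2, d(DGNRW,Y)=-1
iteration 5: select DGNRW,L (d=7/2, Q=-7/2); attach at lengths (3/4, 11/4); label the merged cluster DGLNRW
  updated: d(DGLNRW,Y)=-7/4
iteration 6: select DGLNRW,Y (d=-7/4); attach at lengths (-7/8, -7/8); label the merged cluster DGLNRWY
final tree: ((((D:19/10,G:11/10):21/4,((N:-1/2,W:11/2):19/6,R:7/3):5/4):3/4,L:11/4):-7/8,Y:-7/8)
total length: 87/4

21/4,5/4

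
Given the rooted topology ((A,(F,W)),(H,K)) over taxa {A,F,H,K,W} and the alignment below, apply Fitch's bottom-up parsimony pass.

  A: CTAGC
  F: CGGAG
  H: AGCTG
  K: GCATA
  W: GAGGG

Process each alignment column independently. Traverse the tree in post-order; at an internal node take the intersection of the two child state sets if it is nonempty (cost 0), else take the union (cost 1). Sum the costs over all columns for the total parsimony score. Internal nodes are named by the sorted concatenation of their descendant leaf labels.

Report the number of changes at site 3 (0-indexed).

FW@0: {C} ∪ {G} = {C,G} (union, +1)
AFW@0: {C} ∩ {C,G} = {C} (intersection, +0)
HK@0: {A} ∪ {G} = {A,G} (union, +1)
AFHKW@0: {C} ∪ {A,G} = {A,C,G} (union, +1)
FW@1: {G} ∪ {A} = {A,G} (union, +1)
AFW@1: {T} ∪ {A,G} = {A,G,T} (union, +1)
HK@1: {G} ∪ {C} = {C,G} (union, +1)
AFHKW@1: {A,G,T} ∩ {C,G} = {G} (intersection, +0)
FW@2: {G} ∩ {G} = {G} (intersection, +0)
AFW@2: {A} ∪ {G} = {A,G} (union, +1)
HK@2: {C} ∪ {A} = {A,C} (union, +1)
AFHKW@2: {A,G} ∩ {A,C} = {A} (intersection, +0)
FW@3: {A} ∪ {G} = {A,G} (union, +1)
AFW@3: {G} ∩ {A,G} = {G} (intersection, +0)
HK@3: {T} ∩ {T} = {T} (intersection, +0)
AFHKW@3: {G} ∪ {T} = {G,T} (union, +1)
FW@4: {G} ∩ {G} = {G} (intersection, +0)
AFW@4: {C} ∪ {G} = {C,G} (union, +1)
HK@4: {G} ∪ {A} = {A,G} (union, +1)
AFHKW@4: {C,G} ∩ {A,G} = {G} (intersection, +0)
per-site changes: [3, 3, 2, 2, 2]; total = 12

2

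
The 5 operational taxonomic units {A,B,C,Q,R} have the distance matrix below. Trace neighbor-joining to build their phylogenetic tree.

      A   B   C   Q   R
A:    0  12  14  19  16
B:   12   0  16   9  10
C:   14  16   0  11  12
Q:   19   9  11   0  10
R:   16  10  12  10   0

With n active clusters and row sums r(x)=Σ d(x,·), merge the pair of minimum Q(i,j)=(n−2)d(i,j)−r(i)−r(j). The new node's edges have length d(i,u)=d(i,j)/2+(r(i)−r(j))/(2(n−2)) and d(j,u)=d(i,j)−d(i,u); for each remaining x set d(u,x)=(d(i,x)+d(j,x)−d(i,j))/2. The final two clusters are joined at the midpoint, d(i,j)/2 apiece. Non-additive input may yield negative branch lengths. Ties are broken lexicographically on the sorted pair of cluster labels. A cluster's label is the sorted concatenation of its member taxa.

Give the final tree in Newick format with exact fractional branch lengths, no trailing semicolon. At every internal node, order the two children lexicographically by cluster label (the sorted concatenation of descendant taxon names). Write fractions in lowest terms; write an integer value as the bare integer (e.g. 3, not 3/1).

((((A:25/3,B:11/3):9/4,R:19/4):3/4,C:25/4):19/8,Q:19/8)

step 1: merge (A,B) at d=12, Q=-72; branch lengths A→25/3, B→11/3; new cluster AB
  updated: d(AB,C)=9, d(AB,Q)=8, d(AB,R)=7
step 2: merge (AB,R) at d=7, Q=-39; branch lengths AB→9/4, R→19/4; new cluster ABR
  updated: d(ABR,C)=7, d(ABR,Q)=11/2
step 3: merge (ABR,C) at d=7, Q=-47/2; branch lengths ABR→3/4, C→25/4; new cluster ABCR
  updated: d(ABCR,Q)=19/4
step 4: merge (ABCR,Q) at d=19/4; branch lengths ABCR→19/8, Q→19/8; new cluster ABCQR
final tree: ((((A:25/3,B:11/3):9/4,R:19/4):3/4,C:25/4):19/8,Q:19/8)
total length: 123/4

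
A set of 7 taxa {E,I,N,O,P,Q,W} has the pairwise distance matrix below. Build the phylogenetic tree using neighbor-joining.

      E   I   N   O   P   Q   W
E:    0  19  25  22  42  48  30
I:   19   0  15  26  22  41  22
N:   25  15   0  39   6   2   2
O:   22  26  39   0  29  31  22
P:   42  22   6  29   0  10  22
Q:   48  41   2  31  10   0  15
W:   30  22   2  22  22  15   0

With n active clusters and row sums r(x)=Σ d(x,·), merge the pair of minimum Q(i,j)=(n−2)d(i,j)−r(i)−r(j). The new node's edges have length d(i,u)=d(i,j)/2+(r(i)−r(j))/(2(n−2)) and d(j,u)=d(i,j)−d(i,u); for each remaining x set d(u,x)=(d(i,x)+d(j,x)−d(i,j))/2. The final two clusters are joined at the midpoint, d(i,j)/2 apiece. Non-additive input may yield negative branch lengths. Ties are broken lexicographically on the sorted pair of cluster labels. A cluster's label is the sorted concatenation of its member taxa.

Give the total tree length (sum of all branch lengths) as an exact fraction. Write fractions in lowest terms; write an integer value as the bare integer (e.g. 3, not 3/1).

step 1: merge (E,O) at d=22, Q=-245; branch lengths E→127/10, O→93/10; new cluster EO
  updated: d(EO,I)=23/2, d(EO,N)=21, d(EO,P)=49/2, d(EO,Q)=57/2, d(EO,W)=15
step 2: merge (EO,I) at d=23/2, Q=-166; branch lengths EO→35/8, I→57/8; new cluster EIO
  updated: d(EIO,N)=49/4, d(EIO,P)=35/2, d(EIO,Q)=29, d(EIO,W)=51/4
step 3: merge (EIO,W) at d=51/4, Q=-85; branch lengths EIO→29/3, W→37/12; new cluster EIOW
  updated: d(EIOW,N)=3/4, d(EIOW,P)=107/8, d(EIOW,Q)=125/8
step 4: merge (EIOW,N) at d=3/4, Q=-37; branch lengths EIOW→45/8, N→-39/8; new cluster EINOW
  updated: d(EINOW,P)=149/16, d(EINOW,Q)=135/16
step 5: merge (EINOW,P) at d=149/16, Q=-111/4; branch lengths EINOW→31/8, P→87/16; new cluster EINOPW
  updated: d(EINOPW,Q)=73/16
step 6: merge (EINOPW,Q) at d=73/16; branch lengths EINOPW→73/32, Q→73/32; new cluster EINOPQW
final tree: ((((((E:127/10,O:93/10):35/8,I:57/8):29/3,W:37/12):45/8,N:-39/8):31/8,P:87/16):73/32,Q:73/32)
total length: 487/8

487/8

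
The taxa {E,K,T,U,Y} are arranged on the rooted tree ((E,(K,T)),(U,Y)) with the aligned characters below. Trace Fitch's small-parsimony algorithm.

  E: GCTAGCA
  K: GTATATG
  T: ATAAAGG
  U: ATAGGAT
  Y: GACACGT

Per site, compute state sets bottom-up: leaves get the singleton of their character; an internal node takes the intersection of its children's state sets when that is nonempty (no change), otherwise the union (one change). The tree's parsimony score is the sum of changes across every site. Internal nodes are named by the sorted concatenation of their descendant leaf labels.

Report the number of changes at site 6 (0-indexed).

2

site 0, node KT: K={G} ∪ T={A} → {A,G} (+1)
site 0, node EKT: E={G} ∩ KT={A,G} → {G} (+0)
site 0, node UY: U={A} ∪ Y={G} → {A,G} (+1)
site 0, node EKTUY: EKT={G} ∩ UY={A,G} → {G} (+0)
site 1, node KT: K={T} ∩ T={T} → {T} (+0)
site 1, node EKT: E={C} ∪ KT={T} → {C,T} (+1)
site 1, node UY: U={T} ∪ Y={A} → {A,T} (+1)
site 1, node EKTUY: EKT={C,T} ∩ UY={A,T} → {T} (+0)
site 2, node KT: K={A} ∩ T={A} → {A} (+0)
site 2, node EKT: E={T} ∪ KT={A} → {A,T} (+1)
site 2, node UY: U={A} ∪ Y={C} → {A,C} (+1)
site 2, node EKTUY: EKT={A,T} ∩ UY={A,C} → {A} (+0)
site 3, node KT: K={T} ∪ T={A} → {A,T} (+1)
site 3, node EKT: E={A} ∩ KT={A,T} → {A} (+0)
site 3, node UY: U={G} ∪ Y={A} → {A,G} (+1)
site 3, node EKTUY: EKT={A} ∩ UY={A,G} → {A} (+0)
site 4, node KT: K={A} ∩ T={A} → {A} (+0)
site 4, node EKT: E={G} ∪ KT={A} → {A,G} (+1)
site 4, node UY: U={G} ∪ Y={C} → {C,G} (+1)
site 4, node EKTUY: EKT={A,G} ∩ UY={C,G} → {G} (+0)
site 5, node KT: K={T} ∪ T={G} → {G,T} (+1)
site 5, node EKT: E={C} ∪ KT={G,T} → {C,G,T} (+1)
site 5, node UY: U={A} ∪ Y={G} → {A,G} (+1)
site 5, node EKTUY: EKT={C,G,T} ∩ UY={A,G} → {G} (+0)
site 6, node KT: K={G} ∩ T={G} → {G} (+0)
site 6, node EKT: E={A} ∪ KT={G} → {A,G} (+1)
site 6, node UY: U={T} ∩ Y={T} → {T} (+0)
site 6, node EKTUY: EKT={A,G} ∪ UY={T} → {A,G,T} (+1)
per-site changes: [2, 2, 2, 2, 2, 3, 2]; total = 15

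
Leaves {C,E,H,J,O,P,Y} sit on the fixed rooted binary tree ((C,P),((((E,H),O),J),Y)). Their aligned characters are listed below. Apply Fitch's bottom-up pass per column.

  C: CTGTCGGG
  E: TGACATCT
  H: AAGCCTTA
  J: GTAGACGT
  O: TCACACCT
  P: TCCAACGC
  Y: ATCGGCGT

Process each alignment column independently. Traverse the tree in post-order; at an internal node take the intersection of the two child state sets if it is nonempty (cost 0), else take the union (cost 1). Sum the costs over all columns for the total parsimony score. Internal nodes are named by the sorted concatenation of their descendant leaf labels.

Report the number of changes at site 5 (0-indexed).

2

CP@0: {C} ∪ {T} = {C,T} (union, +1)
EH@0: {T} ∪ {A} = {A,T} (union, +1)
EHO@0: {A,T} ∩ {T} = {T} (intersection, +0)
EHJO@0: {T} ∪ {G} = {G,T} (union, +1)
EHJOY@0: {G,T} ∪ {A} = {A,G,T} (union, +1)
CEHJOPY@0: {C,T} ∩ {A,G,T} = {T} (intersection, +0)
CP@1: {T} ∪ {C} = {C,T} (union, +1)
EH@1: {G} ∪ {A} = {A,G} (union, +1)
EHO@1: {A,G} ∪ {C} = {A,C,G} (union, +1)
EHJO@1: {A,C,G} ∪ {T} = {A,C,G,T} (union, +1)
EHJOY@1: {A,C,G,T} ∩ {T} = {T} (intersection, +0)
CEHJOPY@1: {C,T} ∩ {T} = {T} (intersection, +0)
CP@2: {G} ∪ {C} = {C,G} (union, +1)
EH@2: {A} ∪ {G} = {A,G} (union, +1)
EHO@2: {A,G} ∩ {A} = {A} (intersection, +0)
EHJO@2: {A} ∩ {A} = {A} (intersection, +0)
EHJOY@2: {A} ∪ {C} = {A,C} (union, +1)
CEHJOPY@2: {C,G} ∩ {A,C} = {C} (intersection, +0)
CP@3: {T} ∪ {A} = {A,T} (union, +1)
EH@3: {C} ∩ {C} = {C} (intersection, +0)
EHO@3: {C} ∩ {C} = {C} (intersection, +0)
EHJO@3: {C} ∪ {G} = {C,G} (union, +1)
EHJOY@3: {C,G} ∩ {G} = {G} (intersection, +0)
CEHJOPY@3: {A,T} ∪ {G} = {A,G,T} (union, +1)
CP@4: {C} ∪ {A} = {A,C} (union, +1)
EH@4: {A} ∪ {C} = {A,C} (union, +1)
EHO@4: {A,C} ∩ {A} = {A} (intersection, +0)
EHJO@4: {A} ∩ {A} = {A} (intersection, +0)
EHJOY@4: {A} ∪ {G} = {A,G} (union, +1)
CEHJOPY@4: {A,C} ∩ {A,G} = {A} (intersection, +0)
CP@5: {G} ∪ {C} = {C,G} (union, +1)
EH@5: {T} ∩ {T} = {T} (intersection, +0)
EHO@5: {T} ∪ {C} = {C,T} (union, +1)
EHJO@5: {C,T} ∩ {C} = {C} (intersection, +0)
EHJOY@5: {C} ∩ {C} = {C} (intersection, +0)
CEHJOPY@5: {C,G} ∩ {C} = {C} (intersection, +0)
CP@6: {G} ∩ {G} = {G} (intersection, +0)
EH@6: {C} ∪ {T} = {C,T} (union, +1)
EHO@6: {C,T} ∩ {C} = {C} (intersection, +0)
EHJO@6: {C} ∪ {G} = {C,G} (union, +1)
EHJOY@6: {C,G} ∩ {G} = {G} (intersection, +0)
CEHJOPY@6: {G} ∩ {G} = {G} (intersection, +0)
CP@7: {G} ∪ {C} = {C,G} (union, +1)
EH@7: {T} ∪ {A} = {A,T} (union, +1)
EHO@7: {A,T} ∩ {T} = {T} (intersection, +0)
EHJO@7: {T} ∩ {T} = {T} (intersection, +0)
EHJOY@7: {T} ∩ {T} = {T} (intersection, +0)
CEHJOPY@7: {C,G} ∪ {T} = {C,G,T} (union, +1)
per-site changes: [4, 4, 3, 3, 3, 2, 2, 3]; total = 24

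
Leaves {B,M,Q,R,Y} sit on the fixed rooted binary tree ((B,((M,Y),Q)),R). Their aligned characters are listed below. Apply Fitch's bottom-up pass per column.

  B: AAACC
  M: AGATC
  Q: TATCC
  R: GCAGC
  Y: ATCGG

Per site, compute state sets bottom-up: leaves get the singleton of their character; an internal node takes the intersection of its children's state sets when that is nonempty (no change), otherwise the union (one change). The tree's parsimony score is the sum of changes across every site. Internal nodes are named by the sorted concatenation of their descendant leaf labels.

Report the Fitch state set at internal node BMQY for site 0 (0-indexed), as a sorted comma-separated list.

A

site 0, node MY: M={A} ∩ Y={A} → {A} (+0)
site 0, node MQY: MY={A} ∪ Q={T} → {A,T} (+1)
site 0, node BMQY: B={A} ∩ MQY={A,T} → {A} (+0)
site 0, node BMQRY: BMQY={A} ∪ R={G} → {A,G} (+1)
site 1, node MY: M={G} ∪ Y={T} → {G,T} (+1)
site 1, node MQY: MY={G,T} ∪ Q={A} → {A,G,T} (+1)
site 1, node BMQY: B={A} ∩ MQY={A,G,T} → {A} (+0)
site 1, node BMQRY: BMQY={A} ∪ R={C} → {A,C} (+1)
site 2, node MY: M={A} ∪ Y={C} → {A,C} (+1)
site 2, node MQY: MY={A,C} ∪ Q={T} → {A,C,T} (+1)
site 2, node BMQY: B={A} ∩ MQY={A,C,T} → {A} (+0)
site 2, node BMQRY: BMQY={A} ∩ R={A} → {A} (+0)
site 3, node MY: M={T} ∪ Y={G} → {G,T} (+1)
site 3, node MQY: MY={G,T} ∪ Q={C} → {C,G,T} (+1)
site 3, node BMQY: B={C} ∩ MQY={C,G,T} → {C} (+0)
site 3, node BMQRY: BMQY={C} ∪ R={G} → {C,G} (+1)
site 4, node MY: M={C} ∪ Y={G} → {C,G} (+1)
site 4, node MQY: MY={C,G} ∩ Q={C} → {C} (+0)
site 4, node BMQY: B={C} ∩ MQY={C} → {C} (+0)
site 4, node BMQRY: BMQY={C} ∩ R={C} → {C} (+0)
per-site changes: [2, 3, 2, 3, 1]; total = 11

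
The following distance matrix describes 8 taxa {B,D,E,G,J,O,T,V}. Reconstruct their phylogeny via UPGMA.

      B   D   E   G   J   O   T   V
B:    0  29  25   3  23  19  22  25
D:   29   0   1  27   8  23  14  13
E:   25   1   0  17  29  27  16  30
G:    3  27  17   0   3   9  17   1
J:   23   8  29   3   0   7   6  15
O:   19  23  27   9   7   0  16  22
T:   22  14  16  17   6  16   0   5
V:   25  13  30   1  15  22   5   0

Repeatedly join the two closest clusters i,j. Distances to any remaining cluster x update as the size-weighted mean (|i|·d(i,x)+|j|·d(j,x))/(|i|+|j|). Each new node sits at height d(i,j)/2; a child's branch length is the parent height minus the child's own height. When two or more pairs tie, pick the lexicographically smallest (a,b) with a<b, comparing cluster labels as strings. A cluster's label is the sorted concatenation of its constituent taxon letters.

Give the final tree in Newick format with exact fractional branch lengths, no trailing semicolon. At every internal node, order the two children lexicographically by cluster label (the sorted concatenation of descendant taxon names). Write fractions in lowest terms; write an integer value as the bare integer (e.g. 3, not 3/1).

iteration 1: select D,E (d=1); attach at lengths (1/2, 1/2); label the merged cluster DE
  updated: d(B,DE)=27, d(DE,G)=22, d(DE,J)=37/2, d(DE,O)=25, d(DE,T)=15, d(DE,V)=43/2
iteration 2: select G,V (d=1); attach at lengths (1/2, 1/2); label the merged cluster GV
  updated: d(B,GV)=14, d(DE,GV)=87/4, d(GV,J)=9, d(GV,O)=31/2, d(GV,T)=11
iteration 3: select J,T (d=6); attach at lengths (3, 3); label the merged cluster JT
  updated: d(B,JT)=45/2, d(DE,JT)=67/4, d(GV,JT)=10, d(JT,O)=23/2
iteration 4: select GV,JT (d=10); attach at lengths (9/2, 2); label the merged cluster GJTV
  updated: d(B,GJTV)=73/4, d(DE,GJTV)=77/4, d(GJTV,O)=27/2
iteration 5: select GJTV,O (d=27/2); attach at lengths (7/4, 27/4); label the merged cluster GJOTV
  updated: d(B,GJOTV)=92/5, d(DE,GJOTV)=102/5
iteration 6: select B,GJOTV (d=92/5); attach at lengths (46/5, 49/20); label the merged cluster BGJOTV
  updated: d(BGJOTV,DE)=43/2
iteration 7: select BGJOTV,DE (d=43/2); attach at lengths (31/20, 41/4); label the merged cluster BDEGJOTV
final tree: ((B:46/5,(((G:1/2,V:1/2):9/2,(J:3,T:3):2):7/4,O:27/4):49/20):31/20,(D:1/2,E:1/2):41/4)
total length: 929/20

((B:46/5,(((G:1/2,V:1/2):9/2,(J:3,T:3):2):7/4,O:27/4):49/20):31/20,(D:1/2,E:1/2):41/4)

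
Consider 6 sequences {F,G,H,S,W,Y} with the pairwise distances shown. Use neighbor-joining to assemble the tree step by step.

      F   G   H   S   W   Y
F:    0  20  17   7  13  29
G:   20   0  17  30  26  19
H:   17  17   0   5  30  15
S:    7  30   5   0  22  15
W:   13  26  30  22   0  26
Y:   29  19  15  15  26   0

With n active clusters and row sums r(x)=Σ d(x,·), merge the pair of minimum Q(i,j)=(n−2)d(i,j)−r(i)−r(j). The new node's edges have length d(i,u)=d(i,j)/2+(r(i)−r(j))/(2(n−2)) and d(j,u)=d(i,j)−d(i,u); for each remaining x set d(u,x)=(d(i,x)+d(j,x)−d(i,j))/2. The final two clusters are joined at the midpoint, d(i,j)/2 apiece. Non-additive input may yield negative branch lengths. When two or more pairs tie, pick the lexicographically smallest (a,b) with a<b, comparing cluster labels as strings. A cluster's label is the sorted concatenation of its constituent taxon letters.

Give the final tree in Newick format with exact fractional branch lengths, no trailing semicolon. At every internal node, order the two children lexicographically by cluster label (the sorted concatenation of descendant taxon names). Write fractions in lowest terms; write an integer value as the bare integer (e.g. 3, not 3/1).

1. join F+W (d=13, Q=-151) ⇒ FW; edges |F|=21/8, |W|=83/8
  updated: d(FW,G)=33/2, d(FW,H)=17, d(FW,S)=8, d(FW,Y)=21
2. join H+S (d=5, Q=-97) ⇒ HS; edges |H|=11/6, |S|=19/6
  updated: d(FW,HS)=10, d(G,HS)=21, d(HS,Y)=25/2
3. join FW+G (d=33/2, Q=-71) ⇒ FGW; edges |FW|=6, |G|=21/2
  updated: d(FGW,HS)=29/4, d(FGW,Y)=47/4
4. join FGW+HS (d=29/4, Q=-63/2) ⇒ FGHSW; edges |FGW|=13/4, |HS|=4
  updated: d(FGHSW,Y)=17/2
5. join FGHSW+Y (d=17/2) ⇒ FGHSWY; edges |FGHSW|=17/4, |Y|=17/4
final tree: ((((F:21/8,W:83/8):6,G:21/2):13/4,(H:11/6,S:19/6):4):17/4,Y:17/4)
total length: 201/4

((((F:21/8,W:83/8):6,G:21/2):13/4,(H:11/6,S:19/6):4):17/4,Y:17/4)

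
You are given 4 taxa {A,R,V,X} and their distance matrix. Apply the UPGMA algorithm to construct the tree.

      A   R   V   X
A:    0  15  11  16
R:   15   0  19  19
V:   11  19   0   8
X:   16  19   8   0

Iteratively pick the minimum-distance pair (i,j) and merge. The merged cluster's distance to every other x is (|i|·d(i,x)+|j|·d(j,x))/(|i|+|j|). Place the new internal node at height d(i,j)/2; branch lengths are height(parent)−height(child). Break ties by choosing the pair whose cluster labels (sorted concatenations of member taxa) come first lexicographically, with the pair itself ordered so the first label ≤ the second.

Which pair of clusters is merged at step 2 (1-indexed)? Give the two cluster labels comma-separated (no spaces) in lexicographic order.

iteration 1: select V,X (d=8); attach at lengths (4, 4); label the merged cluster VX
  updated: d(A,VX)=27/2, d(R,VX)=19
iteration 2: select A,VX (d=27/2); attach at lengths (27/4, 11/4); label the merged cluster AVX
  updated: d(AVX,R)=53/3
iteration 3: select AVX,R (d=53/3); attach at lengths (25/12, 53/6); label the merged cluster ARVX
final tree: ((A:27/4,(V:4,X:4):11/4):25/12,R:53/6)
total length: 341/12

A,VX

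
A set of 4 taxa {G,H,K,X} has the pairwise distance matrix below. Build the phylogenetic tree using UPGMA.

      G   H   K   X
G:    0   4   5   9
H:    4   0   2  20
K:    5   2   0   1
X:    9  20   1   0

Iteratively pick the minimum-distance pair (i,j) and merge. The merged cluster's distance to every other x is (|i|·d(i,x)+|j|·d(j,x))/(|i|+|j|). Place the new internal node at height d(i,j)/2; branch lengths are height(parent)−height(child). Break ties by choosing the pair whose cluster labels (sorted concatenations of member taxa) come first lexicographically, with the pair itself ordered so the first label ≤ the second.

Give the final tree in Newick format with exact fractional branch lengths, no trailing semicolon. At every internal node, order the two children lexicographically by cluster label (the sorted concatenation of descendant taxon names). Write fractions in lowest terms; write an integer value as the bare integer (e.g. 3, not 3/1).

iteration 1: select K,X (d=1); attach at lengths (1/2, 1/2); label the merged cluster KX
  updated: d(G,KX)=7, d(H,KX)=11
iteration 2: select G,H (d=4); attach at lengths (2, 2); label the merged cluster GH
  updated: d(GH,KX)=9
iteration 3: select GH,KX (d=9); attach at lengths (5/2, 4); label the merged cluster GHKX
final tree: ((G:2,H:2):5/2,(K:1/2,X:1/2):4)
total length: 23/2

((G:2,H:2):5/2,(K:1/2,X:1/2):4)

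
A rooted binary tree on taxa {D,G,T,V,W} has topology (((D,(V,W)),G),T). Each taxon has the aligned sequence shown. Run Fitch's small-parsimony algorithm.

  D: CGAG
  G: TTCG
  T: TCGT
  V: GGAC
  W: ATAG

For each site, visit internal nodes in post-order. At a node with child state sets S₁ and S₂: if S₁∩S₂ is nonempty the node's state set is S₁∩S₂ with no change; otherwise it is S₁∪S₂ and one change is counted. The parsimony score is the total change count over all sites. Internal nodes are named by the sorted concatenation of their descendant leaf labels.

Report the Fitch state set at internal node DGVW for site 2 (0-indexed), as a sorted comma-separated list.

A,C

VW@0: {G} ∪ {A} = {A,G} (union, +1)
DVW@0: {C} ∪ {A,G} = {A,C,G} (union, +1)
DGVW@0: {A,C,G} ∪ {T} = {A,C,G,T} (union, +1)
DGTVW@0: {A,C,G,T} ∩ {T} = {T} (intersection, +0)
VW@1: {G} ∪ {T} = {G,T} (union, +1)
DVW@1: {G} ∩ {G,T} = {G} (intersection, +0)
DGVW@1: {G} ∪ {T} = {G,T} (union, +1)
DGTVW@1: {G,T} ∪ {C} = {C,G,T} (union, +1)
VW@2: {A} ∩ {A} = {A} (intersection, +0)
DVW@2: {A} ∩ {A} = {A} (intersection, +0)
DGVW@2: {A} ∪ {C} = {A,C} (union, +1)
DGTVW@2: {A,C} ∪ {G} = {A,C,G} (union, +1)
VW@3: {C} ∪ {G} = {C,G} (union, +1)
DVW@3: {G} ∩ {C,G} = {G} (intersection, +0)
DGVW@3: {G} ∩ {G} = {G} (intersection, +0)
DGTVW@3: {G} ∪ {T} = {G,T} (union, +1)
per-site changes: [3, 3, 2, 2]; total = 10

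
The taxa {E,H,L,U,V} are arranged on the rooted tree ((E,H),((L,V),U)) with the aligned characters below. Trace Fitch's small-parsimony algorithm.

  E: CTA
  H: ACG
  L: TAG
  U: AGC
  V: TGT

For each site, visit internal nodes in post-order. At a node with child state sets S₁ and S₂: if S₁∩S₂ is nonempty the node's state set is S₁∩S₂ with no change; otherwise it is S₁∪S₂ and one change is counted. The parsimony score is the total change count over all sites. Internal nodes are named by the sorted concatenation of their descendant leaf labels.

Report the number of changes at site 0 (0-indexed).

2

[col 0] EH: children E:{C}, H:{A} ∪→ {A,C}; cost 1
[col 0] LV: children L:{T}, V:{T} ∩→ {T}; cost 0
[col 0] LUV: children LV:{T}, U:{A} ∪→ {A,T}; cost 1
[col 0] EHLUV: children EH:{A,C}, LUV:{A,T} ∩→ {A}; cost 0
[col 1] EH: children E:{T}, H:{C} ∪→ {C,T}; cost 1
[col 1] LV: children L:{A}, V:{G} ∪→ {A,G}; cost 1
[col 1] LUV: children LV:{A,G}, U:{G} ∩→ {G}; cost 0
[col 1] EHLUV: children EH:{C,T}, LUV:{G} ∪→ {C,G,T}; cost 1
[col 2] EH: children E:{A}, H:{G} ∪→ {A,G}; cost 1
[col 2] LV: children L:{G}, V:{T} ∪→ {G,T}; cost 1
[col 2] LUV: children LV:{G,T}, U:{C} ∪→ {C,G,T}; cost 1
[col 2] EHLUV: children EH:{A,G}, LUV:{C,G,T} ∩→ {G}; cost 0
per-site changes: [2, 3, 3]; total = 8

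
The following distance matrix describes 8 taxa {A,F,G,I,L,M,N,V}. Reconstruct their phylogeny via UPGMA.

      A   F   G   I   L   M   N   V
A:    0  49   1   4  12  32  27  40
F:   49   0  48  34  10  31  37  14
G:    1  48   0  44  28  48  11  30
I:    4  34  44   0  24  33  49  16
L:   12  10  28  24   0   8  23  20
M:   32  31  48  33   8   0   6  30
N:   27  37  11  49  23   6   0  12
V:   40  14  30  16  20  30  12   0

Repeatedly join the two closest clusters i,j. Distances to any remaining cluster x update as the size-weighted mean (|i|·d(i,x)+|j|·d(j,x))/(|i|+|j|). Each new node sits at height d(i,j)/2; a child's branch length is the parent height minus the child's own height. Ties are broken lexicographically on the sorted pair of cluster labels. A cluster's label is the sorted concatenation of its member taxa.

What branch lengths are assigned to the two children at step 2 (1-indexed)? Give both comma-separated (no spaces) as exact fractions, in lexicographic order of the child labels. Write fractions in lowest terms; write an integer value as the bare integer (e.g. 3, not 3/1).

iteration 1: select A,G (d=1); attach at lengths (1/2, 1/2); label the merged cluster AG
  updated: d(AG,F)=97/2, d(AG,I)=24, d(AG,L)=20, d(AG,M)=40, d(AG,N)=19, d(AG,V)=35
iteration 2: select M,N (d=6); attach at lengths (3, 3); label the merged cluster MN
  updated: d(AG,MN)=59/2, d(F,MN)=34, d(I,MN)=41, d(L,MN)=31/2, d(MN,V)=21
iteration 3: select F,L (d=10); attach at lengths (5, 5); label the merged cluster FL
  updated: d(AG,FL)=137/4, d(FL,I)=29, d(FL,MN)=99/4, d(FL,V)=17
iteration 4: select I,V (d=16); attach at lengths (8, 8); label the merged cluster IV
  updated: d(AG,IV)=59/2, d(FL,IV)=23, d(IV,MN)=31
iteration 5: select FL,IV (d=23); attach at lengths (13/2, 7/2); label the merged cluster FILV
  updated: d(AG,FILV)=255/8, d(FILV,MN)=223/8
iteration 6: select FILV,MN (d=223/8); attach at lengths (39/16, 175/16); label the merged cluster FILMNV
  updated: d(AG,FILMNV)=373/12
iteration 7: select AG,FILMNV (d=373/12); attach at lengths (361/24, 77/48); label the merged cluster AFGILMNV
final tree: ((A:1/2,G:1/2):361/24,(((F:5,L:5):13/2,(I:8,V:8):7/2):39/16,(M:3,N:3):175/16):77/48)
total length: 3505/48

3,3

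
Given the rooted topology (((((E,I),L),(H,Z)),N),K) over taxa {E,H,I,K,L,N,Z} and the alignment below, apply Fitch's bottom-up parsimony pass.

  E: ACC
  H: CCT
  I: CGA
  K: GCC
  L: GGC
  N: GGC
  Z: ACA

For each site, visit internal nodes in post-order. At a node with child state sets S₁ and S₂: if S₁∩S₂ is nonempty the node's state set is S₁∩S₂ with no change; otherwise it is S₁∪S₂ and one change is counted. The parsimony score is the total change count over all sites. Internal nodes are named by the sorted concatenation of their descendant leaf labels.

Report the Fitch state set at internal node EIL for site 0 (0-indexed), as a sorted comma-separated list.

EI@0: {A} ∪ {C} = {A,C} (union, +1)
EIL@0: {A,C} ∪ {G} = {A,C,G} (union, +1)
HZ@0: {C} ∪ {A} = {A,C} (union, +1)
EHILZ@0: {A,C,G} ∩ {A,C} = {A,C} (intersection, +0)
EHILNZ@0: {A,C} ∪ {G} = {A,C,G} (union, +1)
EHIKLNZ@0: {A,C,G} ∩ {G} = {G} (intersection, +0)
EI@1: {C} ∪ {G} = {C,G} (union, +1)
EIL@1: {C,G} ∩ {G} = {G} (intersection, +0)
HZ@1: {C} ∩ {C} = {C} (intersection, +0)
EHILZ@1: {G} ∪ {C} = {C,G} (union, +1)
EHILNZ@1: {C,G} ∩ {G} = {G} (intersection, +0)
EHIKLNZ@1: {G} ∪ {C} = {C,G} (union, +1)
EI@2: {C} ∪ {A} = {A,C} (union, +1)
EIL@2: {A,C} ∩ {C} = {C} (intersection, +0)
HZ@2: {T} ∪ {A} = {A,T} (union, +1)
EHILZ@2: {C} ∪ {A,T} = {A,C,T} (union, +1)
EHILNZ@2: {A,C,T} ∩ {C} = {C} (intersection, +0)
EHIKLNZ@2: {C} ∩ {C} = {C} (intersection, +0)
per-site changes: [4, 3, 3]; total = 10

A,C,G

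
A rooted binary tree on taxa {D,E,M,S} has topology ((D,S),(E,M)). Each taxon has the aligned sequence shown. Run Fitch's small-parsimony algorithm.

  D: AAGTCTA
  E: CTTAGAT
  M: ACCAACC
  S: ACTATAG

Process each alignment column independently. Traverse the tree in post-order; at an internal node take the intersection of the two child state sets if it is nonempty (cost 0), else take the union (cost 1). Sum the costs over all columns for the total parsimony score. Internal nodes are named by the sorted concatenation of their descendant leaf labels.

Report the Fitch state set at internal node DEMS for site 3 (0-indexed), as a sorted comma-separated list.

A

[col 0] DS: children D:{A}, S:{A} ∩→ {A}; cost 0
[col 0] EM: children E:{C}, M:{A} ∪→ {A,C}; cost 1
[col 0] DEMS: children DS:{A}, EM:{A,C} ∩→ {A}; cost 0
[col 1] DS: children D:{A}, S:{C} ∪→ {A,C}; cost 1
[col 1] EM: children E:{T}, M:{C} ∪→ {C,T}; cost 1
[col 1] DEMS: children DS:{A,C}, EM:{C,T} ∩→ {C}; cost 0
[col 2] DS: children D:{G}, S:{T} ∪→ {G,T}; cost 1
[col 2] EM: children E:{T}, M:{C} ∪→ {C,T}; cost 1
[col 2] DEMS: children DS:{G,T}, EM:{C,T} ∩→ {T}; cost 0
[col 3] DS: children D:{T}, S:{A} ∪→ {A,T}; cost 1
[col 3] EM: children E:{A}, M:{A} ∩→ {A}; cost 0
[col 3] DEMS: children DS:{A,T}, EM:{A} ∩→ {A}; cost 0
[col 4] DS: children D:{C}, S:{T} ∪→ {C,T}; cost 1
[col 4] EM: children E:{G}, M:{A} ∪→ {A,G}; cost 1
[col 4] DEMS: children DS:{C,T}, EM:{A,G} ∪→ {A,C,G,T}; cost 1
[col 5] DS: children D:{T}, S:{A} ∪→ {A,T}; cost 1
[col 5] EM: children E:{A}, M:{C} ∪→ {A,C}; cost 1
[col 5] DEMS: children DS:{A,T}, EM:{A,C} ∩→ {A}; cost 0
[col 6] DS: children D:{A}, S:{G} ∪→ {A,G}; cost 1
[col 6] EM: children E:{T}, M:{C} ∪→ {C,T}; cost 1
[col 6] DEMS: children DS:{A,G}, EM:{C,T} ∪→ {A,C,G,T}; cost 1
per-site changes: [1, 2, 2, 1, 3, 2, 3]; total = 14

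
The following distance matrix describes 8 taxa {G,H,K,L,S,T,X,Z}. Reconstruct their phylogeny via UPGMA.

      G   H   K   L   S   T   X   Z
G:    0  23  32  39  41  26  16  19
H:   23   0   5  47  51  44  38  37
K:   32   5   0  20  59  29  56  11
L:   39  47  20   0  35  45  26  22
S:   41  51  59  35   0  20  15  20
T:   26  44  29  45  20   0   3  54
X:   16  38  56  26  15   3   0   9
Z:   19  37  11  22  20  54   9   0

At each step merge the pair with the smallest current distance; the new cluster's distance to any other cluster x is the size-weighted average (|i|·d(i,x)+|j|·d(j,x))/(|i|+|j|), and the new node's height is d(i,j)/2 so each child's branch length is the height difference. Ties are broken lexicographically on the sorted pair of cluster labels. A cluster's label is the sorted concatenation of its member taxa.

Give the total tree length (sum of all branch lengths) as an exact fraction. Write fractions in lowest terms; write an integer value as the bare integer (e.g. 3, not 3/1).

step 1: merge (T,X) at d=3; branch lengths T→3/2, X→3/2; new cluster TX
  updated: d(G,TX)=21, d(H,TX)=41, d(K,TX)=85/2, d(L,TX)=71/2, d(S,TX)=35/2, d(TX,Z)=63/2
step 2: merge (H,K) at d=5; branch lengths H→5/2, K→5/2; new cluster HK
  updated: d(G,HK)=55/2, d(HK,L)=67/2, d(HK,S)=55, d(HK,TX)=167/4, d(HK,Z)=24
step 3: merge (S,TX) at d=35/2; branch lengths S→35/4, TX→29/4; new cluster STX
  updated: d(G,STX)=83/3, d(HK,STX)=277/6, d(L,STX)=106/3, d(STX,Z)=83/3
step 4: merge (G,Z) at d=19; branch lengths G→19/2, Z→19/2; new cluster GZ
  updated: d(GZ,HK)=103/4, d(GZ,L)=61/2, d(GZ,STX)=83/3
step 5: merge (GZ,HK) at d=103/4; branch lengths GZ→27/8, HK→83/8; new cluster GHKZ
  updated: d(GHKZ,L)=32, d(GHKZ,STX)=443/12
step 6: merge (GHKZ,L) at d=32; branch lengths GHKZ→25/8, L→16; new cluster GHKLZ
  updated: d(GHKLZ,STX)=183/5
step 7: merge (GHKLZ,STX) at d=183/5; branch lengths GHKLZ→23/10, STX→191/20; new cluster GHKLSTXZ
final tree: ((((G:19/2,Z:19/2):27/8,(H:5/2,K:5/2):83/8):25/8,L:16):23/10,(S:35/4,(T:3/2,X:3/2):29/4):191/20)
total length: 3509/40

3509/40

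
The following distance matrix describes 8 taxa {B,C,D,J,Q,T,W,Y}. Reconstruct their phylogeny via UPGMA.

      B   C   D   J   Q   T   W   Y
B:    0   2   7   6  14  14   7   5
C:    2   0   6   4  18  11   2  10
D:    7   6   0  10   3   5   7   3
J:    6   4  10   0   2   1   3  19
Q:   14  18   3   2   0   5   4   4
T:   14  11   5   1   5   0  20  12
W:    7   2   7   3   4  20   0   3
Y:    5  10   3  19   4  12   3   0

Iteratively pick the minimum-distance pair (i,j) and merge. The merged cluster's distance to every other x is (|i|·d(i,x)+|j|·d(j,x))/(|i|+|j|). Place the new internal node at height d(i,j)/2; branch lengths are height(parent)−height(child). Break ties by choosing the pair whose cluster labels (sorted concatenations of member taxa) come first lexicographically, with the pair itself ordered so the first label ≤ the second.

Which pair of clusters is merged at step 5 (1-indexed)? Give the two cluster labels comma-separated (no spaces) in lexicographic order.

DQ,WY

step 1: merge (J,T) at d=1; branch lengths J→1/2, T→1/2; new cluster JT
  updated: d(B,JT)=10, d(C,JT)=15/2, d(D,JT)=15/2, d(JT,Q)=7/2, d(JT,W)=23/2, d(JT,Y)=31/2
step 2: merge (B,C) at d=2; branch lengths B→1, C→1; new cluster BC
  updated: d(BC,D)=13/2, d(BC,JT)=35/4, d(BC,Q)=16, d(BC,W)=9/2, d(BC,Y)=15/2
step 3: merge (D,Q) at d=3; branch lengths D→3/2, Q→3/2; new cluster DQ
  updated: d(BC,DQ)=45/4, d(DQ,JT)=11/2, d(DQ,W)=11/2, d(DQ,Y)=7/2
step 4: merge (W,Y) at d=3; branch lengths W→3/2, Y→3/2; new cluster WY
  updated: d(BC,WY)=6, d(DQ,WY)=9/2, d(JT,WY)=27/2
step 5: merge (DQ,WY) at d=9/2; branch lengths DQ→3/4, WY→3/4; new cluster DQWY
  updated: d(BC,DQWY)=69/8, d(DQWY,JT)=19/2
step 6: merge (BC,DQWY) at d=69/8; branch lengths BC→53/16, DQWY→33/16; new cluster BCDQWY
  updated: d(BCDQWY,JT)=37/4
step 7: merge (BCDQWY,JT) at d=37/4; branch lengths BCDQWY→5/16, JT→33/8; new cluster BCDJQTWY
final tree: (((B:1,C:1):53/16,((D:3/2,Q:3/2):3/4,(W:3/2,Y:3/2):3/4):33/16):5/16,(J:1/2,T:1/2):33/8)
total length: 325/16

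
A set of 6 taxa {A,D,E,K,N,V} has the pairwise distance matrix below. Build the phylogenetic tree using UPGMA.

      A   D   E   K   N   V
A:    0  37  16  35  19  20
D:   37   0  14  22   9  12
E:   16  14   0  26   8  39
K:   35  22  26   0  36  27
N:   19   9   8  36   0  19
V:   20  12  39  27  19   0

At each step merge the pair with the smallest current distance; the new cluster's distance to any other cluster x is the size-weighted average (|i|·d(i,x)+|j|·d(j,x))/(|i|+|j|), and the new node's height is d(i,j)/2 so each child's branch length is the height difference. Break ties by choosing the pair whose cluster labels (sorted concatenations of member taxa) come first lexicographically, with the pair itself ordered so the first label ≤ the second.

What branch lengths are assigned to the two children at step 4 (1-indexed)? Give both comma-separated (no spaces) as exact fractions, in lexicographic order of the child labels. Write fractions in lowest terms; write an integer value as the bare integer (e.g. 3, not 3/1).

step 1: merge (E,N) at d=8; branch lengths E→4, N→4; new cluster EN
  updated: d(A,EN)=35/2, d(D,EN)=23/2, d(EN,K)=31, d(EN,V)=29
step 2: merge (D,EN) at d=23/2; branch lengths D→23/4, EN→7/4; new cluster DEN
  updated: d(A,DEN)=24, d(DEN,K)=28, d(DEN,V)=70/3
step 3: merge (A,V) at d=20; branch lengths A→10, V→10; new cluster AV
  updated: d(AV,DEN)=71/3, d(AV,K)=31
step 4: merge (AV,DEN) at d=71/3; branch lengths AV→11/6, DEN→73/12; new cluster ADENV
  updated: d(ADENV,K)=146/5
step 5: merge (ADENV,K) at d=146/5; branch lengths ADENV→83/30, K→73/5; new cluster ADEKNV
final tree: (((A:10,V:10):11/6,(D:23/4,(E:4,N:4):7/4):73/12):83/30,K:73/5)
total length: 3647/60

11/6,73/12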